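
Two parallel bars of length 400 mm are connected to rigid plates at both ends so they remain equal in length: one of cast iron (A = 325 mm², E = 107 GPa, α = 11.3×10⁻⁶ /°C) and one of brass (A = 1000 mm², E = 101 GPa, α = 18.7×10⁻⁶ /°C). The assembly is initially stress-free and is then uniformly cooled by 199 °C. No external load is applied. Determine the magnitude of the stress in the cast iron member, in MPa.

Equilibrium of a rigid end plate with no external load gives equal and opposite internal forces ±P in the two members. Since α_{brass} > α_{cast iron}, cooling drives the brass into tension and the cast iron into compression.
Setting the final lengths equal and cancelling L: (α₁ − α₂)ΔT = P/(A₁E₁) + P/(A₂E₂).
|α₁ − α₂|·ΔT = 7.4×10⁻⁶ × 199 = 0.001473.
1/(A₁E₁) + 1/(A₂E₂) = 1/(325×107×10³) + 1/(1000×101×10³) = 3.866×10⁻⁸ N⁻¹.
So P = 0.001473 / 3.866×10⁻⁸ = 38.09 kN.
σ_{cast iron} = P/A₁ = 38090/325 = 117.2 MPa, compressive.

σ ≈ 117 MPa (compressive)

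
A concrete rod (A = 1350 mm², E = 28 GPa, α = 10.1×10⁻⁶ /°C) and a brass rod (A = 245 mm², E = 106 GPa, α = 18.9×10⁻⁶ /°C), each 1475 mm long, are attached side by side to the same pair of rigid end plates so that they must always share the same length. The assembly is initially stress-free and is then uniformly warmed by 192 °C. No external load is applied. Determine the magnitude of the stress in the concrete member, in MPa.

σ ≈ 19.3 MPa (tensile)

The brass has the larger α, so on heating it would change length more than the concrete if both were free. The rigid plates force a common final length, so the brass is put into compression and the concrete into tension, with equal and opposite forces P (no external load).
Setting the final lengths equal and cancelling L: (α₁ − α₂)ΔT = P/(A₁E₁) + P/(A₂E₂).
|α₁ − α₂|·ΔT = 8.8×10⁻⁶ × 192 = 0.00169.
1/(A₁E₁) + 1/(A₂E₂) = 1/(1350×28×10³) + 1/(245×106×10³) = 6.496×10⁻⁸ N⁻¹.
P = 0.00169 / 6.496×10⁻⁸ = 26010 N = 26.01 kN.
σ_{concrete} = P/A₁ = 26010/1350 = 19.27 MPa, tensile.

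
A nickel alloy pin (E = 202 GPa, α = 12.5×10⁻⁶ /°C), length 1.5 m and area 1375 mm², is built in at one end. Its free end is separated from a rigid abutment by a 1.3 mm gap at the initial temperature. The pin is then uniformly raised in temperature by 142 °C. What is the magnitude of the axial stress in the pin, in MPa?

σ ≈ 183 MPa (compressive)

Free thermal elongation = αΔT L = 12.5×10⁻⁶ × 142 × 1500 = 2.662 mm.
The gap closes (δ_free > 1.3 mm) and the wall then resists a further 2.662 − 1.3 = 1.362 mm of expansion.
So σ = E(δ_free − g)/L = 202×10³ × 1.362/1500 = 183.5 MPa.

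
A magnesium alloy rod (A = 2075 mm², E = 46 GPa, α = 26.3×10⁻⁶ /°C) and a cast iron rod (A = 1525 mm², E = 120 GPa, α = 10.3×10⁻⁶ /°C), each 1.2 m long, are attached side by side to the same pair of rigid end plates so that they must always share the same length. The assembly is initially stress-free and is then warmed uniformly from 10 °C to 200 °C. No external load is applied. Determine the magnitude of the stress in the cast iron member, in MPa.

The magnesium alloy has the larger α, so on heating it would change length more than the cast iron if both were free. The rigid plates force a common final length, so the magnesium alloy is put into compression and the cast iron into tension, with equal and opposite forces P (no external load).
Compatibility of the two members (thermal + elastic change equal): (α₁ − α₂)ΔT = P·[1/(A₁E₁) + 1/(A₂E₂)].
|α₁ − α₂|·ΔT = 16×10⁻⁶ × 190 = 0.00304.
1/(A₁E₁) + 1/(A₂E₂) = 1/(2075×46×10³) + 1/(1525×120×10³) = 1.594×10⁻⁸ N⁻¹.
P = 0.00304 / 1.594×10⁻⁸ = 190700 N = 190.7 kN.
σ_{cast iron} = P/A₂ = 190700/1525 = 125 MPa, tensile.

σ ≈ 125 MPa (tensile)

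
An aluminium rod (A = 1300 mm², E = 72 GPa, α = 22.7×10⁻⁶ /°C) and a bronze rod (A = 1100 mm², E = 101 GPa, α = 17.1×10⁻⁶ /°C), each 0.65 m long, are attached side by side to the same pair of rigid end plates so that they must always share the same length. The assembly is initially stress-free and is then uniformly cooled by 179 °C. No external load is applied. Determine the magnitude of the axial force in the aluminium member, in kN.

P ≈ 50.9 kN (tensile in the aluminium)

Both members must finish at the same length. With the larger α, the aluminium tends to over-contract; the plates restrain it, putting the aluminium in tension and the bronze in compression. With no external load the two internal forces are equal and opposite, magnitude P.
Equating the net (thermal + elastic) strains gives |α₁ − α₂|·ΔT = P·[1/(A₁E₁) + 1/(A₂E₂)].
|α₁ − α₂|·ΔT = 5.6×10⁻⁶ × 179 = 0.001002.
1/(A₁E₁) + 1/(A₂E₂) = 1/(1300×72×10³) + 1/(1100×101×10³) = 1.968×10⁻⁸ N⁻¹.
P = 0.001002 / 1.968×10⁻⁸ = 50920 N = 50.92 kN.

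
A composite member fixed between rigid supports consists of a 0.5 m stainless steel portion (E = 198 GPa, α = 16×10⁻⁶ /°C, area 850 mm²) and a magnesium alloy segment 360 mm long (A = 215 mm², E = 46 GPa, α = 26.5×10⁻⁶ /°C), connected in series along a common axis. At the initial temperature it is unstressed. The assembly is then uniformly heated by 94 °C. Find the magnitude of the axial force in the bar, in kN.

Free thermal expansion of the whole bar: Σ αᵢΔT Lᵢ = 16×10⁻⁶×94×500 + 26.5×10⁻⁶×94×360 = 1.649 mm.
The rigid supports impose zero overall length change; the single axial force P common to all segments must satisfy P Σ Lᵢ/(AᵢEᵢ) = δ_free.
Σ Lᵢ/(AᵢEᵢ) = 500/(850×198×10³) + 360/(215×46×10³) = 3.937×10⁻⁵ mm/N.
P = 1.649 / 3.937×10⁻⁵ = 41880 N = 41.88 kN, compressive.

P ≈ 41.9 kN (compressive)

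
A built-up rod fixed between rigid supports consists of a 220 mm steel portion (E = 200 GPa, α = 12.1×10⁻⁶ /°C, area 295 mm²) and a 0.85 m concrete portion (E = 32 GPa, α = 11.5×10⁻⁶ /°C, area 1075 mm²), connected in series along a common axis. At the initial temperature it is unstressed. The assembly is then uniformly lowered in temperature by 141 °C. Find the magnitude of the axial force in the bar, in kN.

P ≈ 61.7 kN (tensile)

If the supports were absent, the total length change would be Σ αᵢΔT Lᵢ = 12.1×10⁻⁶×141×220 + 11.5×10⁻⁶×141×850 = 1.754 mm.
The rigid supports impose zero overall length change; the single axial force P common to all segments must satisfy P Σ Lᵢ/(AᵢEᵢ) = δ_free.
Σ Lᵢ/(AᵢEᵢ) = 220/(295×200×10³) + 850/(1075×32×10³) = 2.844×10⁻⁵ mm/N.
So P = 1.754 / 2.844×10⁻⁵ = 61.66 kN, tensile.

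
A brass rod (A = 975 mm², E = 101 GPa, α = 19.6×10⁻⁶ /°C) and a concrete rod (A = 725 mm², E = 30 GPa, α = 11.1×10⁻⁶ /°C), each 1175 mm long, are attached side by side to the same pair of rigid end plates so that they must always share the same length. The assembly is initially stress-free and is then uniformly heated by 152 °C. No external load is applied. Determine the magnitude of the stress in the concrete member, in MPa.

σ ≈ 31.7 MPa (tensile)

Both members must finish at the same length. With the larger α, the brass tends to over-expand; the plates restrain it, putting the brass in compression and the concrete in tension. With no external load the two internal forces are equal and opposite, magnitude P.
Equating the net (thermal + elastic) strains gives |α₁ − α₂|·ΔT = P·[1/(A₁E₁) + 1/(A₂E₂)].
|α₁ − α₂|·ΔT = 8.5×10⁻⁶ × 152 = 0.001292.
1/(A₁E₁) + 1/(A₂E₂) = 1/(975×101×10³) + 1/(725×30×10³) = 5.613×10⁻⁸ N⁻¹.
P = 0.001292 / 5.613×10⁻⁸ = 23020 N = 23.02 kN.
σ_{concrete} = P/A₂ = 23020/725 = 31.75 MPa, tensile.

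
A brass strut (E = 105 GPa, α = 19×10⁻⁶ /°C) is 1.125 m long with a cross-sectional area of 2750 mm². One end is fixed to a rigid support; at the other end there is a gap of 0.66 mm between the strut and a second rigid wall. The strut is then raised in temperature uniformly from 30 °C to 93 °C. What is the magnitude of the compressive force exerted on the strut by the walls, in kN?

If the wall were absent the strut would grow by αΔT L = 19×10⁻⁶ × 63 × 1125 = 1.347 mm.
After closing the 0.66 mm clearance, 1.347 − 0.66 = 0.6866 mm of expansion remains to be suppressed by the wall.
That suppressed elongation corresponds to σ = E·Δ/L = 105×10³ × 0.6866/1125 = 64.08 MPa.
P = σA = 64.08 × 2750 = 176.2 kN.

P ≈ 176 kN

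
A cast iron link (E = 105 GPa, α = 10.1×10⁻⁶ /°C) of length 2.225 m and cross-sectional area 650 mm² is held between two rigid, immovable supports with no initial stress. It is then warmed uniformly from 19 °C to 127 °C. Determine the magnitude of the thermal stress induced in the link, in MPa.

σ ≈ 115 MPa (compressive)

The supports are rigid, so the total axial strain is zero. The restrained thermal strain is ε = αΔT = 10.1×10⁻⁶ × 108 = 1090.8×10⁻⁶.
The stress required to suppress this strain is σ = Eε = 105×10³ × 1090.8×10⁻⁶ = 114.5 MPa, compressive since the link is trying to expand.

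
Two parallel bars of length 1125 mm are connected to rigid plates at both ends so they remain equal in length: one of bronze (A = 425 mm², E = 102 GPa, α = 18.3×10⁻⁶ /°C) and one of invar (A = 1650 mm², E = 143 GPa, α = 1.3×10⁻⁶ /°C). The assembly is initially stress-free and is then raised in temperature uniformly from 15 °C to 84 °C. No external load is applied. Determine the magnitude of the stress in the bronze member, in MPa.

σ ≈ 101 MPa (compressive)

The bronze has the larger α, so on heating it would change length more than the invar if both were free. The rigid plates force a common final length, so the bronze is put into compression and the invar into tension, with equal and opposite forces P (no external load).
Compatibility of the two members (thermal + elastic change equal): (α₁ − α₂)ΔT = P·[1/(A₁E₁) + 1/(A₂E₂)].
|α₁ − α₂|·ΔT = 17×10⁻⁶ × 69 = 0.001173.
1/(A₁E₁) + 1/(A₂E₂) = 1/(425×102×10³) + 1/(1650×143×10³) = 2.731×10⁻⁸ N⁻¹.
So P = 0.001173 / 2.731×10⁻⁸ = 42.96 kN.
σ_{bronze} = P/A₁ = 42960/425 = 101.1 MPa, compressive.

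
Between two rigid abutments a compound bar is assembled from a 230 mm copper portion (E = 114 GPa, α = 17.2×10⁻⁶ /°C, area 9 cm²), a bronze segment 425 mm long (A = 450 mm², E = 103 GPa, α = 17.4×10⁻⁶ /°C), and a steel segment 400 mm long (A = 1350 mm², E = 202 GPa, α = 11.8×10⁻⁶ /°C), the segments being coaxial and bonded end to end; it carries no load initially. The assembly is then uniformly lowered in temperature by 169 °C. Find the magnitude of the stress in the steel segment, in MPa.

σ ≈ 156 MPa (tensile)

Free thermal contraction of the whole bar: Σ αᵢΔT Lᵢ = 17.2×10⁻⁶×169×230 + 17.4×10⁻⁶×169×425 + 11.8×10⁻⁶×169×400 = 2.716 mm.
The walls prevent any net length change, so an axial force P (same in every segment) develops. Compatibility: P · Σ Lᵢ/(AᵢEᵢ) = δ_free.
Σ Lᵢ/(AᵢEᵢ) = 230/(900×114×10³) + 425/(450×103×10³) + 400/(1350×202×10³) = 1.288×10⁻⁵ mm/N.
So P = 2.716 / 1.288×10⁻⁵ = 210.9 kN, tensile.
σ_{steel} = P / A = 210900 / 1350 = 156.2 MPa.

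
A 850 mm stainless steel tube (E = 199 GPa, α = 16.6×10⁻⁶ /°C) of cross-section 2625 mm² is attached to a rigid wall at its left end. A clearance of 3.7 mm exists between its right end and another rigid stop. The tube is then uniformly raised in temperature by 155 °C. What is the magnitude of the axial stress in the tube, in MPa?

If the wall were absent the tube would grow by αΔT L = 16.6×10⁻⁶ × 155 × 850 = 2.187 mm.
Since δ_free = 2.19 mm is less than the 3.7 mm gap, the tube never touches the wall. No axial force develops.

σ ≈ 0 MPa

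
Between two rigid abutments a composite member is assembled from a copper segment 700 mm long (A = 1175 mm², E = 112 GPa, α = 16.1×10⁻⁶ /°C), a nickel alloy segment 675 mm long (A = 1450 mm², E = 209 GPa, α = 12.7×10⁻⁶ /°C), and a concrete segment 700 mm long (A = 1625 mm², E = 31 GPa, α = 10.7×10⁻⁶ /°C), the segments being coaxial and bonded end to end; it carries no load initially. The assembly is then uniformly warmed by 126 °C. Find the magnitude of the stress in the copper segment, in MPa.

With the walls removed the bar would change length by δ_free = Σ αᵢΔT Lᵢ = 16.1×10⁻⁶×126×700 + 12.7×10⁻⁶×126×675 + 10.7×10⁻⁶×126×700 = 3.444 mm.
Since the ends are fixed, an axial force P builds up, equal in every segment, with P · Σ Lᵢ/(AᵢEᵢ) = δ_free.
The series flexibility is Σ Lᵢ/(AᵢEᵢ) = 700/(1175×112×10³) + 675/(1450×209×10³) + 700/(1625×31×10³) = 2.144×10⁻⁵ mm/N.
Hence P = δ_free / Σ(L/AE) = 3.444/2.144×10⁻⁵ = 160.6 kN (compressive).
σ_{copper} = P / A = 160600 / 1175 = 136.7 MPa.

σ ≈ 137 MPa (compressive)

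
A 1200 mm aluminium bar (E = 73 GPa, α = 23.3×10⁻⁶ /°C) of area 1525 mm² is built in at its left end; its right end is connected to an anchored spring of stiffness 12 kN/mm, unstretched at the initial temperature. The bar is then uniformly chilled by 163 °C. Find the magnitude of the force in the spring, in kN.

P ≈ 48.4 kN

Free thermal contraction: δ_free = αΔT L = 23.3×10⁻⁶ × 163 × 1200 = 4.557 mm.
With a force P in the spring, the elastic change of the bar is PL/(AE) and that of the spring is P/k; compatibility requires their sum to equal δ_free.
P [ L/(AE) + 1/k ] = δ_free → P [ 1200/(1525×73×10³) + 1/(12×10³) ] = 4.557.
P = 4.557 / 9.411×10⁻⁵ = 48430 N.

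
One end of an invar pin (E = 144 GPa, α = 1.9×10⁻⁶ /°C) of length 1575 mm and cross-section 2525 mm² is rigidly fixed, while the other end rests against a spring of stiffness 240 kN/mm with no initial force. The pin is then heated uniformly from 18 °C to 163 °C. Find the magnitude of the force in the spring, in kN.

P ≈ 51.1 kN

Free thermal expansion: δ_free = αΔT L = 1.9×10⁻⁶ × 145 × 1575 = 0.4339 mm.
Let P be the compressive force at the spring. The pin shortens elastically by PL/(AE) and the spring compresses by P/k; together these equal δ_free.
P [ L/(AE) + 1/k ] = δ_free → P [ 1575/(2525×144×10³) + 1/(240×10³) ] = 0.4339.
P = 0.4339 / 8.498×10⁻⁶ = 51060 N.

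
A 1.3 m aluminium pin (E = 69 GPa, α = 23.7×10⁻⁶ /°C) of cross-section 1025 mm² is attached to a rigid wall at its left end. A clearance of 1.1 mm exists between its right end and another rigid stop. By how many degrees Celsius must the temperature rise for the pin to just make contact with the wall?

Contact occurs when the free expansion equals the gap: αΔT L = 1.1 mm.
So ΔT = g/(αL) = 1.1/(23.7×10⁻⁶ × 1300) = 35.7 °C.

ΔT ≈ 35.7 °C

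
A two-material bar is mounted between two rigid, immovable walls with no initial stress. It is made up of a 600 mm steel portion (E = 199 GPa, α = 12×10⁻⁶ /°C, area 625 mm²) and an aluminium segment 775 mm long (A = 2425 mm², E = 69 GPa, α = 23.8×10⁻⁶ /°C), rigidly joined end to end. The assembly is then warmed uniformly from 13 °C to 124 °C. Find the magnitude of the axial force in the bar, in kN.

P ≈ 301 kN (compressive)

Free thermal expansion of the whole bar: Σ αᵢΔT Lᵢ = 12×10⁻⁶×111×600 + 23.8×10⁻⁶×111×775 = 2.847 mm.
Since the ends are fixed, an axial force P builds up, equal in every segment, with P · Σ Lᵢ/(AᵢEᵢ) = δ_free.
The series flexibility is Σ Lᵢ/(AᵢEᵢ) = 600/(625×199×10³) + 775/(2425×69×10³) = 9.456×10⁻⁶ mm/N.
Hence P = δ_free / Σ(L/AE) = 2.847/9.456×10⁻⁶ = 301 kN (compressive).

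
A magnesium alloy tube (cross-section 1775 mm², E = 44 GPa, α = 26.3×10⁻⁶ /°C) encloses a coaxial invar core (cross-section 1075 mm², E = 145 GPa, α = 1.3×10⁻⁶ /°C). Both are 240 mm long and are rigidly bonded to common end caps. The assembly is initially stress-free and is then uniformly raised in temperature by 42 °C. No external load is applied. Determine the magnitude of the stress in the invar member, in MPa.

The magnesium alloy has the larger α, so on heating it would change length more than the invar if both were free. The rigid plates force a common final length, so the magnesium alloy is put into compression and the invar into tension, with equal and opposite forces P (no external load).
Setting the final lengths equal and cancelling L: (α₁ − α₂)ΔT = P/(A₁E₁) + P/(A₂E₂).
|α₁ − α₂|·ΔT = 25×10⁻⁶ × 42 = 0.00105.
1/(A₁E₁) + 1/(A₂E₂) = 1/(1775×44×10³) + 1/(1075×145×10³) = 1.922×10⁻⁸ N⁻¹.
So P = 0.00105 / 1.922×10⁻⁸ = 54.63 kN.
σ_{invar} = P/A₂ = 54630/1075 = 50.82 MPa, tensile.

σ ≈ 50.8 MPa (tensile)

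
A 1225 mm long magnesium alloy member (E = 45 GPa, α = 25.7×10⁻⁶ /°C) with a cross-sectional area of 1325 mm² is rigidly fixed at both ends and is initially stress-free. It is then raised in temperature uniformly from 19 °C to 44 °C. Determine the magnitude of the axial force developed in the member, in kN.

P ≈ 38.3 kN (compressive)

With zero net strain, σ = E·αΔT = 45 GPa × 25.7×10⁻⁶ × 25 = 28.91 MPa.
Axial force P = σA = 28.91 × 1325 = 38310 N = 38.31 kN, compressive.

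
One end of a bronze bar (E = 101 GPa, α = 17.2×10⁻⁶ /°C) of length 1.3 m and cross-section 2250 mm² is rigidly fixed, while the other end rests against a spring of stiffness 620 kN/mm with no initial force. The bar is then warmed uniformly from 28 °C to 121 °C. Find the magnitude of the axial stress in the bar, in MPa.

Free thermal expansion: δ_free = αΔT L = 17.2×10⁻⁶ × 93 × 1300 = 2.079 mm.
With a force P in the spring, the elastic change of the bar is PL/(AE) and that of the spring is P/k; compatibility requires their sum to equal δ_free.
So P = δ_free / [L/(AE) + 1/k] = 2.079 / [ 1300/(2250×101×10³) + 1/(620×10³) ].
P = 2.079 / 7.333×10⁻⁶ = 283600 N.
σ = P/A = 283600/2250 = 126 MPa.

σ ≈ 126 MPa (compressive)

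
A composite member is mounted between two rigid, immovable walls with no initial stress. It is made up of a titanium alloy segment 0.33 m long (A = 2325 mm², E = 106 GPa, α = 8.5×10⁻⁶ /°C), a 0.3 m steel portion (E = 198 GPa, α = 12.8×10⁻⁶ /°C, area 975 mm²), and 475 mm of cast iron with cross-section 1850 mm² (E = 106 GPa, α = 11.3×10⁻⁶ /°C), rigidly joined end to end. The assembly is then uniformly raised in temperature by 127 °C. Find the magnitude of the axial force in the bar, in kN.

P ≈ 287 kN (compressive)

Free thermal expansion of the whole bar: Σ αᵢΔT Lᵢ = 8.5×10⁻⁶×127×330 + 12.8×10⁻⁶×127×300 + 11.3×10⁻⁶×127×475 = 1.526 mm.
The walls prevent any net length change, so an axial force P (same in every segment) develops. Compatibility: P · Σ Lᵢ/(AᵢEᵢ) = δ_free.
Σ Lᵢ/(AᵢEᵢ) = 330/(2325×106×10³) + 300/(975×198×10³) + 475/(1850×106×10³) = 5.315×10⁻⁶ mm/N.
Hence P = δ_free / Σ(L/AE) = 1.526/5.315×10⁻⁶ = 287 kN (compressive).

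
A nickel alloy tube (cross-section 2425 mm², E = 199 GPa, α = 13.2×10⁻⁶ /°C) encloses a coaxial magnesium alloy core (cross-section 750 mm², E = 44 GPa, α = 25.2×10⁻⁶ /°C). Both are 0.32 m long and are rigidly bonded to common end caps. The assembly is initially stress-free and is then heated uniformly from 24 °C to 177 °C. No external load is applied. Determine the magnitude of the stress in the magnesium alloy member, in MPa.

σ ≈ 75.6 MPa (compressive)

The magnesium alloy has the larger α, so on heating it would change length more than the nickel alloy if both were free. The rigid plates force a common final length, so the magnesium alloy is put into compression and the nickel alloy into tension, with equal and opposite forces P (no external load).
Equating the net (thermal + elastic) strains gives |α₁ − α₂|·ΔT = P·[1/(A₁E₁) + 1/(A₂E₂)].
|α₁ − α₂|·ΔT = 12×10⁻⁶ × 153 = 0.001836.
1/(A₁E₁) + 1/(A₂E₂) = 1/(2425×199×10³) + 1/(750×44×10³) = 3.238×10⁻⁸ N⁻¹.
So P = 0.001836 / 3.238×10⁻⁸ = 56.71 kN.
σ_{magnesium alloy} = P/A₂ = 56710/750 = 75.61 MPa, compressive.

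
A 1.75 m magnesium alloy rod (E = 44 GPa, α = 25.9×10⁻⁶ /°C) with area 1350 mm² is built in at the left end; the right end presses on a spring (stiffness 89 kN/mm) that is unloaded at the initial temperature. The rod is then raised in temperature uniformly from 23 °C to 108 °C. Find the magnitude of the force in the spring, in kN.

P ≈ 94.7 kN

Free thermal expansion: δ_free = αΔT L = 25.9×10⁻⁶ × 85 × 1750 = 3.853 mm.
Let P be the compressive force at the spring. The rod shortens elastically by PL/(AE) and the spring compresses by P/k; together these equal δ_free.
So P = δ_free / [L/(AE) + 1/k] = 3.853 / [ 1750/(1350×44×10³) + 1/(89×10³) ].
P = 3.853 / 4.07×10⁻⁵ = 94670 N.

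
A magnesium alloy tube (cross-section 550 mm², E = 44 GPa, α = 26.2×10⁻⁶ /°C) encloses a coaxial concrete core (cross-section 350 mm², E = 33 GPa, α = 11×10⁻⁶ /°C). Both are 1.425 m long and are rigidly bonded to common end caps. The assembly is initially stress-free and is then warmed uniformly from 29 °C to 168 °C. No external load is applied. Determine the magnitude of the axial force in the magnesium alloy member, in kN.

P ≈ 16.5 kN (compressive in the magnesium alloy)

The magnesium alloy has the larger α, so on heating it would change length more than the concrete if both were free. The rigid plates force a common final length, so the magnesium alloy is put into compression and the concrete into tension, with equal and opposite forces P (no external load).
Setting the final lengths equal and cancelling L: (α₁ − α₂)ΔT = P/(A₁E₁) + P/(A₂E₂).
|α₁ − α₂|·ΔT = 15.2×10⁻⁶ × 139 = 0.002113.
1/(A₁E₁) + 1/(A₂E₂) = 1/(550×44×10³) + 1/(350×33×10³) = 1.279×10⁻⁷ N⁻¹.
P = 0.002113 / 1.279×10⁻⁷ = 16520 N = 16.52 kN.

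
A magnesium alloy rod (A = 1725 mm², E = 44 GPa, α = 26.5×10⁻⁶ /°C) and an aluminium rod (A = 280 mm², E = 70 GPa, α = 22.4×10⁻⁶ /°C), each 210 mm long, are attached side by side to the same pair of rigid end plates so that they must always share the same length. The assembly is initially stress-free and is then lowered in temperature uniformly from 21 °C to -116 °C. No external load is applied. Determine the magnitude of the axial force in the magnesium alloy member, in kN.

P ≈ 8.75 kN (tensile in the magnesium alloy)

Both members must finish at the same length. With the larger α, the magnesium alloy tends to over-contract; the plates restrain it, putting the magnesium alloy in tension and the aluminium in compression. With no external load the two internal forces are equal and opposite, magnitude P.
Equating the net (thermal + elastic) strains gives |α₁ − α₂|·ΔT = P·[1/(A₁E₁) + 1/(A₂E₂)].
|α₁ − α₂|·ΔT = 4.1×10⁻⁶ × 137 = 0.0005617.
1/(A₁E₁) + 1/(A₂E₂) = 1/(1725×44×10³) + 1/(280×70×10³) = 6.42×10⁻⁸ N⁻¹.
So P = 0.0005617 / 6.42×10⁻⁸ = 8.75 kN.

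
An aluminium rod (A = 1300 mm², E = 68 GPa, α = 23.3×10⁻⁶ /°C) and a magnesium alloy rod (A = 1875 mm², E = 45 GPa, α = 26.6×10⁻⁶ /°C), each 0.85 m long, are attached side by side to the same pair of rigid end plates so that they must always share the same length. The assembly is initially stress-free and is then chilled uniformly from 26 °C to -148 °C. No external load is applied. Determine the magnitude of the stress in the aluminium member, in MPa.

σ ≈ 19.1 MPa (compressive)

Both members must finish at the same length. With the larger α, the magnesium alloy tends to over-contract; the plates restrain it, putting the magnesium alloy in tension and the aluminium in compression. With no external load the two internal forces are equal and opposite, magnitude P.
Setting the final lengths equal and cancelling L: (α₁ − α₂)ΔT = P/(A₁E₁) + P/(A₂E₂).
|α₁ − α₂|·ΔT = 3.3×10⁻⁶ × 174 = 0.0005742.
1/(A₁E₁) + 1/(A₂E₂) = 1/(1300×68×10³) + 1/(1875×45×10³) = 2.316×10⁻⁸ N⁻¹.
P = 0.0005742 / 2.316×10⁻⁸ = 24790 N = 24.79 kN.
σ_{aluminium} = P/A₁ = 24790/1300 = 19.07 MPa, compressive.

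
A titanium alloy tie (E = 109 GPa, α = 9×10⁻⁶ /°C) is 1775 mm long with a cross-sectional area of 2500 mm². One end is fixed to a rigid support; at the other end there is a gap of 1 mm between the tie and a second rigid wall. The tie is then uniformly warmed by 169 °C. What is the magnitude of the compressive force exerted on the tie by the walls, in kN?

Unrestrained expansion: δ_free = αΔT L = 9×10⁻⁶ × 169 × 1775 = 2.7 mm.
This exceeds the 1 mm gap, so the wall pushes back. The portion of expansion that must be recovered elastically is δ_free − gap = 2.7 − 1 = 1.7 mm.
So σ = E(δ_free − g)/L = 109×10³ × 1.7/1775 = 104.4 MPa.
Force on the wall = σA = 104.4 × 2500 mm² = 261 kN.

P ≈ 261 kN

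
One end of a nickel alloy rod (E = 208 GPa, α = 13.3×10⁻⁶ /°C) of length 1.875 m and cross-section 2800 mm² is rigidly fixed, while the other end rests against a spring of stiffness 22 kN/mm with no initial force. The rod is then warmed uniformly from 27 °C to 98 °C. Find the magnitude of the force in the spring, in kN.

The unrestrained thermal change is αΔT L = 13.3×10⁻⁶ × 71 × 1875 = 1.771 mm.
With a force P in the spring, the elastic change of the rod is PL/(AE) and that of the spring is P/k; compatibility requires their sum to equal δ_free.
P [ L/(AE) + 1/k ] = δ_free → P [ 1875/(2800×208×10³) + 1/(22×10³) ] = 1.771.
P = 1.771 / 4.867×10⁻⁵ = 36380 N.

P ≈ 36.4 kN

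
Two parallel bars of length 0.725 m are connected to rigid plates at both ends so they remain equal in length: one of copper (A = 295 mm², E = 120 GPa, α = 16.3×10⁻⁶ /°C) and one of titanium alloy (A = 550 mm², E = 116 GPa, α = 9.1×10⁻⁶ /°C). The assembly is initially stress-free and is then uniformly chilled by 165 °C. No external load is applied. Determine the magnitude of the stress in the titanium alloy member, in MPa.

σ ≈ 49.2 MPa (compressive)

Equilibrium of a rigid end plate with no external load gives equal and opposite internal forces ±P in the two members. Since α_{copper} > α_{titanium alloy}, cooling drives the copper into tension and the titanium alloy into compression.
Equating the net (thermal + elastic) strains gives |α₁ − α₂|·ΔT = P·[1/(A₁E₁) + 1/(A₂E₂)].
|α₁ − α₂|·ΔT = 7.2×10⁻⁶ × 165 = 0.001188.
1/(A₁E₁) + 1/(A₂E₂) = 1/(295×120×10³) + 1/(550×116×10³) = 4.392×10⁻⁸ N⁻¹.
So P = 0.001188 / 4.392×10⁻⁸ = 27.05 kN.
σ_{titanium alloy} = P/A₂ = 27050/550 = 49.18 MPa, compressive.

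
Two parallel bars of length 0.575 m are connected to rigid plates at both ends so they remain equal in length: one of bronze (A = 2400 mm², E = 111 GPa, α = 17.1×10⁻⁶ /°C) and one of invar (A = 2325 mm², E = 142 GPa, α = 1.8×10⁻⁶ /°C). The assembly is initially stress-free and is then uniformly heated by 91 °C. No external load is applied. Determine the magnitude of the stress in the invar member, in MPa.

Equilibrium of a rigid end plate with no external load gives equal and opposite internal forces ±P in the two members. Since α_{bronze} > α_{invar}, heating drives the bronze into compression and the invar into tension.
Setting the final lengths equal and cancelling L: (α₁ − α₂)ΔT = P/(A₁E₁) + P/(A₂E₂).
|α₁ − α₂|·ΔT = 15.3×10⁻⁶ × 91 = 0.001392.
1/(A₁E₁) + 1/(A₂E₂) = 1/(2400×111×10³) + 1/(2325×142×10³) = 6.783×10⁻⁹ N⁻¹.
P = 0.001392 / 6.783×10⁻⁹ = 205300 N = 205.3 kN.
σ_{invar} = P/A₂ = 205300/2325 = 88.29 MPa, tensile.

σ ≈ 88.3 MPa (tensile)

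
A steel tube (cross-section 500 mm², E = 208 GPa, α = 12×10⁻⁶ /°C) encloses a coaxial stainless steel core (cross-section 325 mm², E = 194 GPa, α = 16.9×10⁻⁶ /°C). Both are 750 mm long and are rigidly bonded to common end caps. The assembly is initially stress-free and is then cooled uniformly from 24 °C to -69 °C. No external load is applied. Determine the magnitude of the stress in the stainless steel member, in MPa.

σ ≈ 55 MPa (tensile)

Equilibrium of a rigid end plate with no external load gives equal and opposite internal forces ±P in the two members. Since α_{stainless steel} > α_{steel}, cooling drives the stainless steel into tension and the steel into compression.
Compatibility of the two members (thermal + elastic change equal): (α₁ − α₂)ΔT = P·[1/(A₁E₁) + 1/(A₂E₂)].
|α₁ − α₂|·ΔT = 4.9×10⁻⁶ × 93 = 0.0004557.
1/(A₁E₁) + 1/(A₂E₂) = 1/(500×208×10³) + 1/(325×194×10³) = 2.548×10⁻⁸ N⁻¹.
P = 0.0004557 / 2.548×10⁻⁸ = 17890 N = 17.89 kN.
σ_{stainless steel} = P/A₂ = 17890/325 = 55.04 MPa, tensile.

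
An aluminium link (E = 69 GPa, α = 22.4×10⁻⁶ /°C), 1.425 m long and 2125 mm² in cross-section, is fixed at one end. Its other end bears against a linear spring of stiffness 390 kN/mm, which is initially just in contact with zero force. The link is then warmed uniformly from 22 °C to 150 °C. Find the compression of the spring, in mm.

If the spring were absent the link would lengthen by αΔT L = 22.4×10⁻⁶ × 128 × 1425 = 4.086 mm.
Let P be the compressive force at the spring. The link shortens elastically by PL/(AE) and the spring compresses by P/k; together these equal δ_free.
So P = δ_free / [L/(AE) + 1/k] = 4.086 / [ 1425/(2125×69×10³) + 1/(390×10³) ].
P = 4.086 / 1.228×10⁻⁵ = 332600 N.
Spring compression = P/k = 332600/(390×10³) = 0.8529 mm.

δ ≈ 0.853 mm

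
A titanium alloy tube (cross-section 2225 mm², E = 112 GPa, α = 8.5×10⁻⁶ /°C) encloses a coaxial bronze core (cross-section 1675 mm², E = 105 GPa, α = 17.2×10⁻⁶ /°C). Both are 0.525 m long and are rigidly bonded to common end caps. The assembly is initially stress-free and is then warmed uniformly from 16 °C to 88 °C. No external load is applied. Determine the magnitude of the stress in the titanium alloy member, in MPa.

σ ≈ 29 MPa (tensile)

Both members must finish at the same length. With the larger α, the bronze tends to over-expand; the plates restrain it, putting the bronze in compression and the titanium alloy in tension. With no external load the two internal forces are equal and opposite, magnitude P.
Equating the net (thermal + elastic) strains gives |α₁ − α₂|·ΔT = P·[1/(A₁E₁) + 1/(A₂E₂)].
|α₁ − α₂|·ΔT = 8.7×10⁻⁶ × 72 = 0.0006264.
1/(A₁E₁) + 1/(A₂E₂) = 1/(2225×112×10³) + 1/(1675×105×10³) = 9.699×10⁻⁹ N⁻¹.
So P = 0.0006264 / 9.699×10⁻⁹ = 64.59 kN.
σ_{titanium alloy} = P/A₁ = 64590/2225 = 29.03 MPa, tensile.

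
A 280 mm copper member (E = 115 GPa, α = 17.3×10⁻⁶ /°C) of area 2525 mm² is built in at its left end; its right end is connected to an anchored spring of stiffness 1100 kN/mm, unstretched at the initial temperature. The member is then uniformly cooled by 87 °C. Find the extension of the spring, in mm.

δ ≈ 0.205 mm

The unrestrained thermal change is αΔT L = 17.3×10⁻⁶ × 87 × 280 = 0.4214 mm.
Let P be the tensile force in the spring. The member extends elastically by PL/(AE) and the spring stretches by P/k; together these equal δ_free.
So P = δ_free / [L/(AE) + 1/k] = 0.4214 / [ 280/(2525×115×10³) + 1/(1100×10³) ].
P = 0.4214 / 1.873×10⁻⁶ = 225000 N.
Spring extension = P/k = 225000/(1100×10³) = 0.2045 mm.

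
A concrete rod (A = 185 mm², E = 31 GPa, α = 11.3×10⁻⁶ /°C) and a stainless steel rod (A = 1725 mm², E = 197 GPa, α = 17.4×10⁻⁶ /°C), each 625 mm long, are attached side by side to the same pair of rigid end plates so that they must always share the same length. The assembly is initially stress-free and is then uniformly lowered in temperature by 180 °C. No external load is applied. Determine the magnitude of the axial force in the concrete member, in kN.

P ≈ 6.19 kN (compressive in the concrete)

The stainless steel has the larger α, so on cooling it would change length more than the concrete if both were free. The rigid plates force a common final length, so the stainless steel is put into tension and the concrete into compression, with equal and opposite forces P (no external load).
Setting the final lengths equal and cancelling L: (α₁ − α₂)ΔT = P/(A₁E₁) + P/(A₂E₂).
|α₁ − α₂|·ΔT = 6.1×10⁻⁶ × 180 = 0.001098.
1/(A₁E₁) + 1/(A₂E₂) = 1/(185×31×10³) + 1/(1725×197×10³) = 1.773×10⁻⁷ N⁻¹.
So P = 0.001098 / 1.773×10⁻⁷ = 6.193 kN.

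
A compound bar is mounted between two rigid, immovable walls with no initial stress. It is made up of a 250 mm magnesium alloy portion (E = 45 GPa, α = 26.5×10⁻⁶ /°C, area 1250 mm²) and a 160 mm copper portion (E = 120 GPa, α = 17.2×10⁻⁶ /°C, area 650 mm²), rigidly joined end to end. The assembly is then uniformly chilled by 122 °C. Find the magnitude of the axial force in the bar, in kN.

P ≈ 176 kN (tensile)

Free thermal contraction of the whole bar: Σ αᵢΔT Lᵢ = 26.5×10⁻⁶×122×250 + 17.2×10⁻⁶×122×160 = 1.144 mm.
The rigid supports impose zero overall length change; the single axial force P common to all segments must satisfy P Σ Lᵢ/(AᵢEᵢ) = δ_free.
Σ Lᵢ/(AᵢEᵢ) = 250/(1250×45×10³) + 160/(650×120×10³) = 6.496×10⁻⁶ mm/N.
So P = 1.144 / 6.496×10⁻⁶ = 176.1 kN, tensile.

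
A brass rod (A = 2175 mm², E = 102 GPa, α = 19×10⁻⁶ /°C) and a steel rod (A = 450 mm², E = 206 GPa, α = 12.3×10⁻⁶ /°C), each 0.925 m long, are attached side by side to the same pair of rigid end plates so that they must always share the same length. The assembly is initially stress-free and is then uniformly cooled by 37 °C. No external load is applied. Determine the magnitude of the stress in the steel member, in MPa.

σ ≈ 36 MPa (compressive)

Equilibrium of a rigid end plate with no external load gives equal and opposite internal forces ±P in the two members. Since α_{brass} > α_{steel}, cooling drives the brass into tension and the steel into compression.
Equating the net (thermal + elastic) strains gives |α₁ − α₂|·ΔT = P·[1/(A₁E₁) + 1/(A₂E₂)].
|α₁ − α₂|·ΔT = 6.7×10⁻⁶ × 37 = 0.0002479.
1/(A₁E₁) + 1/(A₂E₂) = 1/(2175×102×10³) + 1/(450×206×10³) = 1.53×10⁻⁸ N⁻¹.
P = 0.0002479 / 1.53×10⁻⁸ = 16210 N = 16.21 kN.
σ_{steel} = P/A₂ = 16210/450 = 36.02 MPa, compressive.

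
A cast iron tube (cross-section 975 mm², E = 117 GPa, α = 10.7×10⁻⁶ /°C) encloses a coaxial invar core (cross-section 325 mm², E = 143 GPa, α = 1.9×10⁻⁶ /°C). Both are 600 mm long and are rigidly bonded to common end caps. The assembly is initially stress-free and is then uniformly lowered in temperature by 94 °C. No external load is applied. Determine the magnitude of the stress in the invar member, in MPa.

σ ≈ 84 MPa (compressive)

The cast iron has the larger α, so on cooling it would change length more than the invar if both were free. The rigid plates force a common final length, so the cast iron is put into tension and the invar into compression, with equal and opposite forces P (no external load).
Setting the final lengths equal and cancelling L: (α₁ − α₂)ΔT = P/(A₁E₁) + P/(A₂E₂).
|α₁ − α₂|·ΔT = 8.8×10⁻⁶ × 94 = 0.0008272.
1/(A₁E₁) + 1/(A₂E₂) = 1/(975×117×10³) + 1/(325×143×10³) = 3.028×10⁻⁸ N⁻¹.
P = 0.0008272 / 3.028×10⁻⁸ = 27320 N = 27.32 kN.
σ_{invar} = P/A₂ = 27320/325 = 84.05 MPa, compressive.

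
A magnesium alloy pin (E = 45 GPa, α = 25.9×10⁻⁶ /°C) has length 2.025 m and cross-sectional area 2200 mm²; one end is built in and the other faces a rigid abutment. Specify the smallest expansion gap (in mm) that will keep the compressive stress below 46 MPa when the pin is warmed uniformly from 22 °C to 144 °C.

g ≈ 4.33 mm

With no wall the pin would lengthen by αΔT L = 25.9×10⁻⁶ × 122 × 2025 = 6.399 mm.
A stress of 46 MPa corresponds to the wall pushing the pin back by σL/E = 46×2025/(45×10³) = 2.07 mm.
So the gap has to take up the difference, g_min = δ_free − σL/E = 6.399 − 2.07 = 4.329 mm.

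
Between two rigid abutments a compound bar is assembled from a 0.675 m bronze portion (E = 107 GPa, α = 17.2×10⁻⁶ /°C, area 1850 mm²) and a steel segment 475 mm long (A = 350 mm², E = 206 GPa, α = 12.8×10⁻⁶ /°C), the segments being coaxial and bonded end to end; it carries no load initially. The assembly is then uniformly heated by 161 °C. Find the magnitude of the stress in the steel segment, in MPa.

Free thermal expansion of the whole bar: Σ αᵢΔT Lᵢ = 17.2×10⁻⁶×161×675 + 12.8×10⁻⁶×161×475 = 2.848 mm.
The rigid supports impose zero overall length change; the single axial force P common to all segments must satisfy P Σ Lᵢ/(AᵢEᵢ) = δ_free.
Σ Lᵢ/(AᵢEᵢ) = 675/(1850×107×10³) + 475/(350×206×10³) = 9.998×10⁻⁶ mm/N.
P = 2.848 / 9.998×10⁻⁶ = 284900 N = 284.9 kN, compressive.
σ_{steel} = P / A = 284900 / 350 = 813.9 MPa.

σ ≈ 814 MPa (compressive)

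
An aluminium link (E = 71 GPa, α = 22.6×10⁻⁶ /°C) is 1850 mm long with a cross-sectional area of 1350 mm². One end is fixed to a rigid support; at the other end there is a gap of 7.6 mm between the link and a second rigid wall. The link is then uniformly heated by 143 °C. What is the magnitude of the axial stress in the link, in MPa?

σ ≈ 0 MPa

If the wall were absent the link would grow by αΔT L = 22.6×10⁻⁶ × 143 × 1850 = 5.979 mm.
This is smaller than the 7.6 mm clearance, so the link expands freely without reaching the stop — the stress is zero.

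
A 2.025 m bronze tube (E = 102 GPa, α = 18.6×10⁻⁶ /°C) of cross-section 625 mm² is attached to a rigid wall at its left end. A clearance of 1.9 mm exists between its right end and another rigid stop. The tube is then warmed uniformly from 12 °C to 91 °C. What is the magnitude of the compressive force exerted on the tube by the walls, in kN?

P ≈ 33.9 kN

Unrestrained expansion: δ_free = αΔT L = 18.6×10⁻⁶ × 79 × 2025 = 2.976 mm.
After closing the 1.9 mm clearance, 2.976 − 1.9 = 1.076 mm of expansion remains to be suppressed by the wall.
So σ = E(δ_free − g)/L = 102×10³ × 1.076/2025 = 54.18 MPa.
P = σA = 54.18 × 625 = 33.86 kN.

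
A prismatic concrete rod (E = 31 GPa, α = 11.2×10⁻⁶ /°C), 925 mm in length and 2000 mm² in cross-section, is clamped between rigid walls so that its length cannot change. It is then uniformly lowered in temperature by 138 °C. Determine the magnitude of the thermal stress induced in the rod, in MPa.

σ ≈ 47.9 MPa (tensile)

The supports are rigid, so the total axial strain is zero. The restrained thermal strain is ε = αΔT = 11.2×10⁻⁶ × 138 = 1545.6×10⁻⁶.
σ = EαΔT = 31×10³ × 11.2×10⁻⁶ × 138 = 47.91 MPa (tensile; the rod is trying to contract).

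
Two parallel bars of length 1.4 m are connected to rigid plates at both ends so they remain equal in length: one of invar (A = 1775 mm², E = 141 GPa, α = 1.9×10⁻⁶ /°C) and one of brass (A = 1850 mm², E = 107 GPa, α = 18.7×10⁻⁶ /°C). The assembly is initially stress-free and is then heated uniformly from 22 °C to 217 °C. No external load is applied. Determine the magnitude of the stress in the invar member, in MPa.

σ ≈ 204 MPa (tensile)

Both members must finish at the same length. With the larger α, the brass tends to over-expand; the plates restrain it, putting the brass in compression and the invar in tension. With no external load the two internal forces are equal and opposite, magnitude P.
Setting the final lengths equal and cancelling L: (α₁ − α₂)ΔT = P/(A₁E₁) + P/(A₂E₂).
|α₁ − α₂|·ΔT = 16.8×10⁻⁶ × 195 = 0.003276.
1/(A₁E₁) + 1/(A₂E₂) = 1/(1775×141×10³) + 1/(1850×107×10³) = 9.047×10⁻⁹ N⁻¹.
P = 0.003276 / 9.047×10⁻⁹ = 362100 N = 362.1 kN.
σ_{invar} = P/A₁ = 362100/1775 = 204 MPa, tensile.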